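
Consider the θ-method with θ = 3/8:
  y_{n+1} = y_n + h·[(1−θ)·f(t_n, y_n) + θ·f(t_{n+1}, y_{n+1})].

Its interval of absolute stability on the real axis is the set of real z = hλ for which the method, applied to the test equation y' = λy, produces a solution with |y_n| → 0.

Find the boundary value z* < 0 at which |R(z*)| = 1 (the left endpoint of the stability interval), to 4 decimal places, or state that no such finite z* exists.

Test eqn y'=λy, z=hλ:
  y_{n+1} = y_n + z·[5/8·y_n + 3/8·y_{n+1}] ⇒ (1 − 3/8z)y_{n+1} = (1 + 5/8z)y_n
  ⇒ R(z) = (1 + 5/8z)/(1 − 3/8z).

Need |R(x)|<1, x<0.
x=-1.6: |R|=0.0000
R=−1: 1+5/8x = −1+3/8x ⇒ -1/4x=2 ⇒ x=2/(-1/4)=-8.0000
Confirm numerically:
  x=-7.564: |R|=0.97159 <1
  x=-5.503: |R|=0.79624 <1
  x=-3.677: |R|=0.54569 <1
  x=-8.579: |R|=1.03432 >1
  x=-8.347: |R|=1.02100 >1
So |R|<1 on (-8.0000, 0).

z* = -8.0000.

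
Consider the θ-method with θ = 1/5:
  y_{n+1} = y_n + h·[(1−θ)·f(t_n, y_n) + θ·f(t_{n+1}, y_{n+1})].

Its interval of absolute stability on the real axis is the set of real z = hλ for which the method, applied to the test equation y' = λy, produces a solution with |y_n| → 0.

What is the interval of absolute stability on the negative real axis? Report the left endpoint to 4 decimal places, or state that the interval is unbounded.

z∈(-3.3333,0).

Test eqn y'=λy, z=hλ:
  y_{n+1} = y_n + z·[4/5·y_n + 1/5·y_{n+1}] ⇒ (1 − 1/5z)y_{n+1} = (1 + 4/5z)y_n
  so R(z) = (1 + 4/5z)/(1 − 1/5z).

Boundary: |R(x)|=1, x<0.
x=-0.73: |R|=0.3630
R=−1: 1+4/5x = −1+1/5x ⇒ -3/5x=2 ⇒ x=2/(-3/5)=-3.3333
Confirm numerically:
  x=-3.241: |R|=0.96639 <1
  x=-3.193: |R|=0.94861 <1
  x=-1.353: |R|=0.06485 <1
  x=-3.839: |R|=1.17163 >1
  x=-3.802: |R|=1.15974 >1
  x=-3.376: |R|=1.01528 >1
Stable set (-3.3333, 0).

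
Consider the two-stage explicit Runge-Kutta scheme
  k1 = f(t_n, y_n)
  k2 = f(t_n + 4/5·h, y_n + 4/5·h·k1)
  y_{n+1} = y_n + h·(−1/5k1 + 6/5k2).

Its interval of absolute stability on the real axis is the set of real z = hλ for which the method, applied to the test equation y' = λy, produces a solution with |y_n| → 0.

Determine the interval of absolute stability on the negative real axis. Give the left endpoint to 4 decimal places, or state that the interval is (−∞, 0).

Test eqn y'=λy, z=hλ:
  k1=λy_n ⇒ h·k1=z·y_n;  k2=λ(1+4/5z)y_n ⇒ h·k2=z(1+4/5z)y_n
  y_{n+1}/y_n = 1 − 1/5z + 6/5z(1+4/5z) = 1 + z + 24/25z²
  Hence R(z) = 1 + z + 24/25z².

Boundary: |R(x)|=1, x<0.
x=-0.48: |R|=0.7412
R=1: x+24/25x²=0 ⇒ x=−25/24=-1.0417; min R=1−1/(4·24/25)=0.7396>−1
Confirm numerically:
  x=-0.987: |R|=0.94820 <1
  x=-0.974: |R|=0.93673 <1
  x=-0.521: |R|=0.73958 <1
  x=-1.633: |R|=1.92702 >1
  x=-1.407: |R|=1.49346 >1
  x=-1.084: |R|=1.04405 >1
Interval (-1.0417, 0).

z∈(-1.0417,0).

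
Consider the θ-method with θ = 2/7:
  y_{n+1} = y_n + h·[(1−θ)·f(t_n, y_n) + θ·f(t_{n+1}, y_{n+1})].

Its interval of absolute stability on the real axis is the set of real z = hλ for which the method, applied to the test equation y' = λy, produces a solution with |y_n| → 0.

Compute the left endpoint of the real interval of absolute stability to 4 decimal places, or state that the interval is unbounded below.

On y'=λy, z=hλ:
  y_{n+1} = y_n + z·[5/7·y_n + 2/7·y_{n+1}] ⇒ (1 − 2/7z)y_{n+1} = (1 + 5/7z)y_n
  ⇒ R(z) = (1 + 5/7z)/(1 − 2/7z).

Boundary: |R(x)|=1, x<0.
x=-0.35: |R|=0.6818
R=−1: 1+5/7x = −1+2/7x ⇒ -3/7x=2 ⇒ x=2/(-3/7)=-4.6667
Confirm numerically:
  x=-3.102: |R|=0.64450 <1
  x=-2.919: |R|=0.59160 <1
  x=-2.397: |R|=0.42267 <1
  x=-2.174: |R|=0.34103 <1
  x=-5.004: |R|=1.05950 >1
  x=-4.858: |R|=1.03434 >1
So |R|<1 on (-4.6667, 0).

left endpoint -4.6667.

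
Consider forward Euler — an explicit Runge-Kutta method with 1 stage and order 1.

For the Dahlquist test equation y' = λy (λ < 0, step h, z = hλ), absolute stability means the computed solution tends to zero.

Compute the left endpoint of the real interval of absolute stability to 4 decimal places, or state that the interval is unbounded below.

z* = -2.0000.

Test eqn y'=λy, z=hλ:
  order 1, 1-stage ⇒ R(z)=1+z
  (e.g. R(-0.58)=0.42000, |R|=0.42000)

Need |R(x)|<1, x<0.
x=-0.58: |R|=0.4200
|R(-1.44)|=0.4400 |R(-1.08)|=0.0800 |R(-0.59)|=0.4100
Bisect:
  x_lo=-2.5941 |R|=1.5941  x_hi=-0.1805 |R|=0.8195
  mid=-1.38732 |R|=0.38732 →hi
  mid=-1.99072 |R|=0.99072 →hi
  mid=-2.29242 |R|=1.29242 →lo
  mid=-2.14157 |R|=1.14157 →lo
  mid=-2.06614 |R|=1.06614 →lo
  mid=-2.02843 |R|=1.02843 →lo
  mid=-2.00957 |R|=1.00957 →lo
  ...
  [-2.00015,-2.00000] ⇒ x*=-2.0000
Stable set (-2.0000, 0).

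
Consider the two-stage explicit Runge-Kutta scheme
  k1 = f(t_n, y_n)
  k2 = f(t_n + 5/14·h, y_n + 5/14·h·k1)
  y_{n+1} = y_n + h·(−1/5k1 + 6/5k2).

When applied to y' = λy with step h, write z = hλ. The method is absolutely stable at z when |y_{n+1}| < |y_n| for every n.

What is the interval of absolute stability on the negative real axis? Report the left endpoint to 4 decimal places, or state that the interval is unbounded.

Test eqn y'=λy, z=hλ:
  k1=λy_n ⇒ h·k1=z·y_n;  k2=λ(1+5/14z)y_n ⇒ h·k2=z(1+5/14z)y_n
  y_{n+1}/y_n = 1 − 1/5z + 6/5z(1+5/14z) = 1 + z + 3/7z²
  R(z) = 1 + z + 3/7z².

Boundary: |R(x)|=1, x<0.
x=-0.49: |R|=0.6129
R=1: x+3/7x²=0 ⇒ x=−7/3=-2.3333; min R=1−1/(4·3/7)=0.4167>−1
Confirm numerically:
  x=-1.959: |R|=0.68572 <1
  x=-1.841: |R|=0.61155 <1
  x=-0.988: |R|=0.43035 <1
  x=-2.815: |R|=1.58110 >1
  x=-2.806: |R|=1.56842 >1
Stable set (-2.3333, 0).

z∈(-2.3333,0).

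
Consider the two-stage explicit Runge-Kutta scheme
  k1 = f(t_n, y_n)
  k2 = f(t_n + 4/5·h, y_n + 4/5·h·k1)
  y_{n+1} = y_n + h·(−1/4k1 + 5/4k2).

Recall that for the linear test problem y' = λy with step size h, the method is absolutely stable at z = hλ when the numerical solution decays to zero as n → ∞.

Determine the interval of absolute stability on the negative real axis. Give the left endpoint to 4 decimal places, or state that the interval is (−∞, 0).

(-1.0000, 0).

On y'=λy, z=hλ:
  k1=λy_n ⇒ h·k1=z·y_n;  k2=λ(1+4/5z)y_n ⇒ h·k2=z(1+4/5z)y_n
  y_{n+1}/y_n = 1 − 1/4z + 5/4z(1+4/5z) = 1 + z + z²
  so R(z) = 1 + z + z².

Find x<0 with |R(x)|<1.
x=-1.24: |R|=1.2976
R=1: x+1x²=0 ⇒ x=−1=-1.0000; min R=1−1/(4·1)=0.7500>−1
Confirm numerically:
  x=-0.969: |R|=0.96996 <1
  x=-0.806: |R|=0.84364 <1
  x=-0.648: |R|=0.77190 <1
  x=-0.605: |R|=0.76103 <1
  x=-1.577: |R|=1.90993 >1
  x=-1.303: |R|=1.39481 >1
  x=-1.218: |R|=1.26552 >1
Stable set (-1.0000, 0).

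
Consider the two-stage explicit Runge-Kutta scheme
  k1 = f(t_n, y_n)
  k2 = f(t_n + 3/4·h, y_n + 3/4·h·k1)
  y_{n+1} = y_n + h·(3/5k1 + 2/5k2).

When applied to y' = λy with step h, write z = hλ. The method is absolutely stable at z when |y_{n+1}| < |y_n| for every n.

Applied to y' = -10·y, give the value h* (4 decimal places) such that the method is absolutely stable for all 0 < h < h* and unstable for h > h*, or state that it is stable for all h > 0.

(-3.3333,0); λ=-10 ⇒ h* = (10/3)/10 = 0.3333.

On y'=λy, z=hλ:
  k1=λy_n ⇒ h·k1=z·y_n;  k2=λ(1+3/4z)y_n ⇒ h·k2=z(1+3/4z)y_n
  y_{n+1}/y_n = 1 + 3/5z + 2/5z(1+3/4z) = 1 + z + 3/10z²
  ⇒ R(z) = 1 + z + 3/10z².

Need |R(x)|<1, x<0.
x=-1.21: |R|=0.2292
R=1: x+3/10x²=0 ⇒ x=−10/3=-3.3333; min R=1−1/(4·3/10)=0.1667>−1
Confirm numerically:
  x=-3.233: |R|=0.90269 <1
  x=-2.980: |R|=0.68412 <1
  x=-2.646: |R|=0.45439 <1
  x=-1.674: |R|=0.16668 <1
  x=-3.649: |R|=1.34556 >1
  x=-3.623: |R|=1.31484 >1
  x=-3.388: |R|=1.05556 >1
Interval (-3.3333, 0).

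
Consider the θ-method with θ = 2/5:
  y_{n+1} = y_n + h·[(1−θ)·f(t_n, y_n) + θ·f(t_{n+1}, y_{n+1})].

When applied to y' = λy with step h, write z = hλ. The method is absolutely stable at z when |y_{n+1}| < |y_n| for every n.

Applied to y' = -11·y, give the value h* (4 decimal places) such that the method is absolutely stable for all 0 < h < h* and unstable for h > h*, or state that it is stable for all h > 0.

Set f=λy, z=hλ:
  y_{n+1} = y_n + z·[3/5·y_n + 2/5·y_{n+1}] ⇒ (1 − 2/5z)y_{n+1} = (1 + 3/5z)y_n
  so R(z) = (1 + 3/5z)/(1 − 2/5z).

Find x<0 with |R(x)|<1.
x=-1: |R|=0.2857
R=−1: 1+3/5x = −1+2/5x ⇒ -1/5x=2 ⇒ x=2/(-1/5)=-10.0000
Confirm numerically:
  x=-7.657: |R|=0.88466 <1
  x=-5.953: |R|=0.76062 <1
  x=-5.735: |R|=0.74104 <1
  x=-10.501: |R|=1.01927 >1
  x=-10.206: |R|=1.00811 >1
Interval (-10.0000, 0).

(-10.0000,0); λ=-11 ⇒ h* = (10)/11 = 0.9091.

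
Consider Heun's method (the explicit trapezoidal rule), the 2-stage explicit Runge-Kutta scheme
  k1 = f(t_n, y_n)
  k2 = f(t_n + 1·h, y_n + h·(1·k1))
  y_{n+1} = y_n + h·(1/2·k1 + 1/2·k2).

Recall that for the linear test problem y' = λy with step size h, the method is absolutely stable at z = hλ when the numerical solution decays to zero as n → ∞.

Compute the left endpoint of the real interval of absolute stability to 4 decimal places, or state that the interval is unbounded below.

left endpoint -2.0000.

Set f=λy, z=hλ:
  order 2, 2-stage ⇒ R(z)=1+z+z^2/2
  (e.g. R(-1.54)=0.64580, |R|=0.64580)

Solve |R(x)|<1 on ℝ⁻.
x=-1.54: |R|=0.6458
|R(-1.02)|=0.5002 |R(-0.63)|=0.5684 |R(-0.5)|=0.6250
Bisect:
  x_lo=-2.6522 |R|=1.8648  x_hi=-0.3143 |R|=0.7351
  mid=-1.48326 |R|=0.61677 →hi
  mid=-2.06772 |R|=1.07001 →lo
  mid=-1.77549 |R|=0.80069 →hi
  mid=-1.92161 |R|=0.92468 →hi
  mid=-1.99466 |R|=0.99468 →hi
  mid=-2.03119 |R|=1.03168 →lo
  mid=-2.01293 |R|=1.01301 →lo
  mid=-2.00380 |R|=1.00380 →lo
  mid=-1.99923 |R|=0.99923 →hi
  mid=-2.00151 |R|=1.00151 →lo
  ...
  [-2.00009,-1.99994] ⇒ x*=-2.0000
Interval (-2.0000, 0).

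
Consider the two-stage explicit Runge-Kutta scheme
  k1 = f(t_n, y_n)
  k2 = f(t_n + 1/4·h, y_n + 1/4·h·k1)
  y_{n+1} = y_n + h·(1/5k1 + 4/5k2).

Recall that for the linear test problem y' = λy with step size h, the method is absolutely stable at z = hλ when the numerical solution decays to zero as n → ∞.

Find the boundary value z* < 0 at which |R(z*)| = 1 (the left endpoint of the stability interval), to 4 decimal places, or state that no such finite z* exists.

On y'=λy, z=hλ:
  k1=λy_n ⇒ h·k1=z·y_n;  k2=λ(1+1/4z)y_n ⇒ h·k2=z(1+1/4z)y_n
  y_{n+1}/y_n = 1 + 1/5z + 4/5z(1+1/4z) = 1 + z + 1/5z²
  ⇒ R(z) = 1 + z + 1/5z².

Find x<0 with |R(x)|<1.
x=-1.15: |R|=0.1145
R=1: x+1/5x²=0 ⇒ x=−5=-5.0000; min R=1−1/(4·1/5)=-0.2500>−1
Confirm numerically:
  x=-4.820: |R|=0.82648 <1
  x=-3.821: |R|=0.09901 <1
  x=-2.530: |R|=0.24982 <1
  x=-2.489: |R|=0.24998 <1
  x=-5.531: |R|=1.58739 >1
  x=-5.415: |R|=1.44944 >1
  x=-5.382: |R|=1.41118 >1
So |R|<1 on (-5.0000, 0).

left endpoint -5.0000.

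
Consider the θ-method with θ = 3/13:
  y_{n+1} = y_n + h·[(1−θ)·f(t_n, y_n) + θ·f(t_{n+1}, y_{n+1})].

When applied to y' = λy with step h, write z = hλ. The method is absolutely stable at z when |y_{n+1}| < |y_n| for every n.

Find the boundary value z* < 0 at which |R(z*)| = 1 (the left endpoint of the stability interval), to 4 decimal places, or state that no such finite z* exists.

With y'=λy (z=hλ):
  y_{n+1} = y_n + z·[10/13·y_n + 3/13·y_{n+1}] ⇒ (1 − 3/13z)y_{n+1} = (1 + 10/13z)y_n
  so R(z) = (1 + 10/13z)/(1 − 3/13z).

Need |R(x)|<1, x<0.
x=-1.56: |R|=0.1471
R=−1: 1+10/13x = −1+3/13x ⇒ -7/13x=2 ⇒ x=2/(-7/13)=-3.7143
Confirm numerically:
  x=-3.584: |R|=0.96160 <1
  x=-3.244: |R|=0.85518 <1
  x=-3.008: |R|=0.77552 <1
  x=-4.245: |R|=1.14436 >1
  x=-4.232: |R|=1.14103 >1
Interval (-3.7143, 0).

left endpoint -3.7143.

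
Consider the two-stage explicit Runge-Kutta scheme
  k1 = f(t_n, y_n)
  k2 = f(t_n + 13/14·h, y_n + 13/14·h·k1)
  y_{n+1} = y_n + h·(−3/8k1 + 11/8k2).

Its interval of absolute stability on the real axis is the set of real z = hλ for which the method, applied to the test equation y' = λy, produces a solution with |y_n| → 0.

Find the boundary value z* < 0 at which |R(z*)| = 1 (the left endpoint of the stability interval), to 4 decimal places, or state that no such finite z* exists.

On y'=λy, z=hλ:
  k1=λy_n ⇒ h·k1=z·y_n;  k2=λ(1+13/14z)y_n ⇒ h·k2=z(1+13/14z)y_n
  y_{n+1}/y_n = 1 − 3/8z + 11/8z(1+13/14z) = 1 + z + 143/112z²
  Hence R(z) = 1 + z + 143/112z².

Boundary: |R(x)|=1, x<0.
x=-0.3: |R|=0.8149
R=1: x+143/112x²=0 ⇒ x=−112/143=-0.7832; min R=1−1/(4·143/112)=0.8042>−1
Confirm numerically:
  x=-0.762: |R|=0.97936 <1
  x=-0.545: |R|=0.83424 <1
  x=-0.334: |R|=0.80843 <1
  x=-1.206: |R|=1.65100 >1
  x=-0.940: |R|=1.18817 >1
Stable set (-0.7832, 0).

z* = -0.7832.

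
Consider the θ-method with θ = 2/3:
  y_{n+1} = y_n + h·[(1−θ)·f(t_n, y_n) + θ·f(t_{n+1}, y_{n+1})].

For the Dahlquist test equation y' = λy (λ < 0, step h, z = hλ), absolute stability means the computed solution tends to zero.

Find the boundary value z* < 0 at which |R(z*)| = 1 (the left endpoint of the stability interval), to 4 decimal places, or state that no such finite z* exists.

(−∞, 0) — no finite endpoint.

Set f=λy, z=hλ:
  y_{n+1} = y_n + z·[1/3·y_n + 2/3·y_{n+1}] ⇒ (1 − 2/3z)y_{n+1} = (1 + 1/3z)y_n
  Hence R(z) = (1 + 1/3z)/(1 − 2/3z).

Find x<0 with |R(x)|<1.
x=-1.24: |R|=0.3212
x=-2: |R|=0.1429
x=-10: |R|=0.3043
x=-100: |R|=0.4778
θ=2/3≥1/2 ⇒ |1+1/3x|<|1−2/3x| ∀x<0 ⇒ interval (−∞,0).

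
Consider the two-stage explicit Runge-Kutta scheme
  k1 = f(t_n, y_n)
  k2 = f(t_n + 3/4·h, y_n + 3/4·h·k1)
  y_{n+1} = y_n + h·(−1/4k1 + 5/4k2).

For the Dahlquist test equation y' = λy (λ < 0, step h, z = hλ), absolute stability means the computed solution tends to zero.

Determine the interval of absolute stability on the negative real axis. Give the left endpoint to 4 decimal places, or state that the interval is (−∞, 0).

z∈(-1.0667,0).

Set f=λy, z=hλ:
  k1=λy_n ⇒ h·k1=z·y_n;  k2=λ(1+3/4z)y_n ⇒ h·k2=z(1+3/4z)y_n
  y_{n+1}/y_n = 1 − 1/4z + 5/4z(1+3/4z) = 1 + z + 15/16z²
  R(z) = 1 + z + 15/16z².

Find x<0 with |R(x)|<1.
x=-0.64: |R|=0.7440
R=1: x+15/16x²=0 ⇒ x=−16/15=-1.0667; min R=1−1/(4·15/16)=0.7333>−1
Confirm numerically:
  x=-1.034: |R|=0.96833 <1
  x=-0.794: |R|=0.79703 <1
  x=-0.513: |R|=0.73372 <1
  x=-0.492: |R|=0.73493 <1
  x=-1.455: |R|=1.52971 >1
  x=-1.351: |R|=1.36013 >1
So |R|<1 on (-1.0667, 0).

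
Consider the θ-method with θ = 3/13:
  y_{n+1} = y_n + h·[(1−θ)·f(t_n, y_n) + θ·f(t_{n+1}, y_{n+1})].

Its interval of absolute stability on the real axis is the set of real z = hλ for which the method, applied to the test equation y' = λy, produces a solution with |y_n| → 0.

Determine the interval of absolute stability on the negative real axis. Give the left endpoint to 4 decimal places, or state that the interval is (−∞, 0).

With y'=λy (z=hλ):
  y_{n+1} = y_n + z·[10/13·y_n + 3/13·y_{n+1}] ⇒ (1 − 3/13z)y_{n+1} = (1 + 10/13z)y_n
  so R(z) = (1 + 10/13z)/(1 − 3/13z).

Boundary: |R(x)|=1, x<0.
x=-0.97: |R|=0.2074
R=−1: 1+10/13x = −1+3/13x ⇒ -7/13x=2 ⇒ x=2/(-7/13)=-3.7143
Confirm numerically:
  x=-3.489: |R|=0.93280 <1
  x=-2.232: |R|=0.47319 <1
  x=-1.899: |R|=0.32037 <1
  x=-3.903: |R|=1.05346 >1
  x=-3.894: |R|=1.05097 >1
Stable set (-3.7143, 0).

(-3.7143, 0).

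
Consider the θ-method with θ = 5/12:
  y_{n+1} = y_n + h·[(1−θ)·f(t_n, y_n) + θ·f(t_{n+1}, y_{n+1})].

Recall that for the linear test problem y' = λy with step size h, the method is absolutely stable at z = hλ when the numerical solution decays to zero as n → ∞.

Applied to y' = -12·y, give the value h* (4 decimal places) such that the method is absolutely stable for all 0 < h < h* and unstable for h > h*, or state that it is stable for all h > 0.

On y'=λy, z=hλ:
  y_{n+1} = y_n + z·[7/12·y_n + 5/12·y_{n+1}] ⇒ (1 − 5/12z)y_{n+1} = (1 + 7/12z)y_n
  Hence R(z) = (1 + 7/12z)/(1 − 5/12z).

Find x<0 with |R(x)|<1.
x=-1.7: |R|=0.0049
R=−1: 1+7/12x = −1+5/12x ⇒ -1/6x=2 ⇒ x=2/(-1/6)=-12.0000
Confirm numerically:
  x=-7.998: |R|=0.84605 <1
  x=-7.585: |R|=0.82313 <1
  x=-5.638: |R|=0.68340 <1
  x=-5.119: |R|=0.63394 <1
  x=-12.577: |R|=1.01541 >1
  x=-12.119: |R|=1.00328 >1
  x=-12.088: |R|=1.00243 >1
So |R|<1 on (-12.0000, 0).

(-12.0000,0); λ=-12 ⇒ h* = (12)/12 = 1.0000.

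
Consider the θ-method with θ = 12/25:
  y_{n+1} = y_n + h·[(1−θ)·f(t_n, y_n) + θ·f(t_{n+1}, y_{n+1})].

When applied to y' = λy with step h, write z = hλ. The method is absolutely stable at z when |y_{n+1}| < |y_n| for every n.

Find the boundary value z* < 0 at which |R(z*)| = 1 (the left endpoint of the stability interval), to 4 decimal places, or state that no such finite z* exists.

Test eqn y'=λy, z=hλ:
  y_{n+1} = y_n + z·[13/25·y_n + 12/25·y_{n+1}] ⇒ (1 − 12/25z)y_{n+1} = (1 + 13/25z)y_n
  so R(z) = (1 + 13/25z)/(1 − 12/25z).

Boundary: |R(x)|=1, x<0.
x=-1.12: |R|=0.2716
R=−1: 1+13/25x = −1+12/25x ⇒ -1/25x=2 ⇒ x=2/(-1/25)=-50.0000
Confirm numerically:
  x=-49.292: |R|=0.99885 <1
  x=-43.750: |R|=0.98864 <1
  x=-37.476: |R|=0.97362 <1
  x=-30.614: |R|=0.95059 <1
  x=-50.508: |R|=1.00080 >1
  x=-50.226: |R|=1.00036 >1
  x=-50.064: |R|=1.00010 >1
So |R|<1 on (-50.0000, 0).

z* = -50.0000.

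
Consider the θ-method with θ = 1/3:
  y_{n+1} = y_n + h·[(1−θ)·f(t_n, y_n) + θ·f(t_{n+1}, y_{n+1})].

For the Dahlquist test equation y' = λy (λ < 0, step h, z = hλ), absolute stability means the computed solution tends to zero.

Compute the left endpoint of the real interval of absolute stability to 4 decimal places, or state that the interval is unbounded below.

z* = -6.0000.

With y'=λy (z=hλ):
  y_{n+1} = y_n + z·[2/3·y_n + 1/3·y_{n+1}] ⇒ (1 − 1/3z)y_{n+1} = (1 + 2/3z)y_n
  ⇒ R(z) = (1 + 2/3z)/(1 − 1/3z).

Solve |R(x)|<1 on ℝ⁻.
x=-1.26: |R|=0.1127
R=−1: 1+2/3x = −1+1/3x ⇒ -1/3x=2 ⇒ x=2/(-1/3)=-6.0000
Confirm numerically:
  x=-3.442: |R|=0.60292 <1
  x=-3.340: |R|=0.58044 <1
  x=-2.435: |R|=0.34407 <1
  x=-6.544: |R|=1.05700 >1
  x=-6.399: |R|=1.04245 >1
Stable set (-6.0000, 0).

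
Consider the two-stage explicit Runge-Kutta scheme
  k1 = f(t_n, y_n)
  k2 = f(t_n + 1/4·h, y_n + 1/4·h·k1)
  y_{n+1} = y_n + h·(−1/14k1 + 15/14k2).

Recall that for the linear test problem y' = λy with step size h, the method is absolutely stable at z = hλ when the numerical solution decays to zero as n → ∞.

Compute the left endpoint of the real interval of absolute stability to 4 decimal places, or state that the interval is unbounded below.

Set f=λy, z=hλ:
  k1=λy_n ⇒ h·k1=z·y_n;  k2=λ(1+1/4z)y_n ⇒ h·k2=z(1+1/4z)y_n
  y_{n+1}/y_n = 1 − 1/14z + 15/14z(1+1/4z) = 1 + z + 15/56z²
  R(z) = 1 + z + 15/56z².

Solve |R(x)|<1 on ℝ⁻.
x=-1.35: |R|=0.1382
R=1: x+15/56x²=0 ⇒ x=−56/15=-3.7333; min R=1−1/(4·15/56)=0.0667>−1
Confirm numerically:
  x=-3.406: |R|=0.70137 <1
  x=-3.378: |R|=0.67849 <1
  x=-2.010: |R|=0.07217 <1
  x=-4.307: |R|=1.66182 >1
  x=-4.019: |R|=1.30753 >1
Interval (-3.7333, 0).

z* = -3.7333.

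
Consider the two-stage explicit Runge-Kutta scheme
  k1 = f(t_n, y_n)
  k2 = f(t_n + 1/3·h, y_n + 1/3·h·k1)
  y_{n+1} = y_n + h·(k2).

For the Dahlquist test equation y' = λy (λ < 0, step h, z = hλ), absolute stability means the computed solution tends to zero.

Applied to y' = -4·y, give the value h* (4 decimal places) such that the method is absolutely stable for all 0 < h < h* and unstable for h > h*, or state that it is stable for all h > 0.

(-3.0000,0); λ=-4 ⇒ h* = (3)/4 = 0.7500.

With y'=λy (z=hλ):
  k1=λy_n ⇒ h·k1=z·y_n;  k2=λ(1+1/3z)y_n ⇒ h·k2=z(1+1/3z)y_n
  y_{n+1}/y_n = 1 + z(1+1/3z) = 1 + z + 1/3z²
  R(z) = 1 + z + 1/3z².

Solve |R(x)|<1 on ℝ⁻.
x=-1.48: |R|=0.2501
R=1: x+1/3x²=0 ⇒ x=−3=-3.0000; min R=1−1/(4·1/3)=0.2500>−1
Confirm numerically:
  x=-2.430: |R|=0.53830 <1
  x=-1.985: |R|=0.32841 <1
  x=-1.630: |R|=0.25563 <1
  x=-1.522: |R|=0.25016 <1
  x=-3.196: |R|=1.20881 >1
  x=-3.131: |R|=1.13672 >1
Stable set (-3.0000, 0).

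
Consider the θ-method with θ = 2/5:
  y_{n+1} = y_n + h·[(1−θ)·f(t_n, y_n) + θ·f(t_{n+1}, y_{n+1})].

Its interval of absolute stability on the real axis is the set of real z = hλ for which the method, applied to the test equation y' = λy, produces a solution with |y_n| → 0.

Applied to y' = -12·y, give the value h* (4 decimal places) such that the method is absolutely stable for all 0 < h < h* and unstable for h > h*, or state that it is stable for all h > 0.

(-10.0000,0); λ=-12 ⇒ h* = (10)/12 = 0.8333.

Set f=λy, z=hλ:
  y_{n+1} = y_n + z·[3/5·y_n + 2/5·y_{n+1}] ⇒ (1 − 2/5z)y_{n+1} = (1 + 3/5z)y_n
  ⇒ R(z) = (1 + 3/5z)/(1 − 2/5z).

Solve |R(x)|<1 on ℝ⁻.
x=-1.08: |R|=0.2458
R=−1: 1+3/5x = −1+2/5x ⇒ -1/5x=2 ⇒ x=2/(-1/5)=-10.0000
Confirm numerically:
  x=-9.960: |R|=0.99839 <1
  x=-8.641: |R|=0.93901 <1
  x=-5.719: |R|=0.73957 <1
  x=-10.550: |R|=1.02107 >1
  x=-10.153: |R|=1.00605 >1
  x=-10.121: |R|=1.00479 >1
Stable set (-10.0000, 0).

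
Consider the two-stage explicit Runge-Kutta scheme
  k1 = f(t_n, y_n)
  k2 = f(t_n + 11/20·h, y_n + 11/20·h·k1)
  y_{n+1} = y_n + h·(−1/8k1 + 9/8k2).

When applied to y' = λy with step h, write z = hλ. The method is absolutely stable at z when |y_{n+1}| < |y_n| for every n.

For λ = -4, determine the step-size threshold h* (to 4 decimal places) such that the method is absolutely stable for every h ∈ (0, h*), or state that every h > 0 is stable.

(-1.6162,0); λ=-4 ⇒ h* = (160/99)/4 = 0.4040.

Set f=λy, z=hλ:
  k1=λy_n ⇒ h·k1=z·y_n;  k2=λ(1+11/20z)y_n ⇒ h·k2=z(1+11/20z)y_n
  y_{n+1}/y_n = 1 − 1/8z + 9/8z(1+11/20z) = 1 + z + 99/160z²
  R(z) = 1 + z + 99/160z².

Boundary: |R(x)|=1, x<0.
x=-0.6: |R|=0.6228
R=1: x+99/160x²=0 ⇒ x=−160/99=-1.6162; min R=1−1/(4·99/160)=0.5960>−1
Confirm numerically:
  x=-1.318: |R|=0.75685 <1
  x=-0.926: |R|=0.60456 <1
  x=-0.859: |R|=0.59756 <1
  x=-0.714: |R|=0.60144 <1
  x=-1.962: |R|=1.41984 >1
  x=-1.834: |R|=1.24720 >1
  x=-1.730: |R|=1.12186 >1
Interval (-1.6162, 0).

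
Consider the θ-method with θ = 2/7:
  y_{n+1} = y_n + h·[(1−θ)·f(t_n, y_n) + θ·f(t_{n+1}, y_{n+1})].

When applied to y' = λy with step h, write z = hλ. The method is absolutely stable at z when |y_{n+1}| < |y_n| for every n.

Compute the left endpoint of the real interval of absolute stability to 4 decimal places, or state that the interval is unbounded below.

left endpoint -4.6667.

Test eqn y'=λy, z=hλ:
  y_{n+1} = y_n + z·[5/7·y_n + 2/7·y_{n+1}] ⇒ (1 − 2/7z)y_{n+1} = (1 + 5/7z)y_n
  R(z) = (1 + 5/7z)/(1 − 2/7z).

Solve |R(x)|<1 on ℝ⁻.
x=-1.57: |R|=0.0838
R=−1: 1+5/7x = −1+2/7x ⇒ -3/7x=2 ⇒ x=2/(-3/7)=-4.6667
Confirm numerically:
  x=-4.637: |R|=0.99453 <1
  x=-2.722: |R|=0.53118 <1
  x=-2.619: |R|=0.49804 <1
  x=-5.261: |R|=1.10176 >1
  x=-4.919: |R|=1.04496 >1
Interval (-4.6667, 0).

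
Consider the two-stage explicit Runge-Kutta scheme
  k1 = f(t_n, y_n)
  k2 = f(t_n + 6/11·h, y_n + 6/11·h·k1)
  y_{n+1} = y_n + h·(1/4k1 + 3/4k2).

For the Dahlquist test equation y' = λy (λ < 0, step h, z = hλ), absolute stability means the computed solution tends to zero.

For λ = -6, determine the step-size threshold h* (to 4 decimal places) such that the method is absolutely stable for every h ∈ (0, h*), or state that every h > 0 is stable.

(-2.4444,0); λ=-6 ⇒ h* = (22/9)/6 = 0.4074.

Set f=λy, z=hλ:
  k1=λy_n ⇒ h·k1=z·y_n;  k2=λ(1+6/11z)y_n ⇒ h·k2=z(1+6/11z)y_n
  y_{n+1}/y_n = 1 + 1/4z + 3/4z(1+6/11z) = 1 + z + 9/22z²
  so R(z) = 1 + z + 9/22z².

Boundary: |R(x)|=1, x<0.
x=-0.75: |R|=0.4801
R=1: x+9/22x²=0 ⇒ x=−22/9=-2.4444; min R=1−1/(4·9/22)=0.3889>−1
Confirm numerically:
  x=-2.243: |R|=0.81516 <1
  x=-1.568: |R|=0.43780 <1
  x=-1.076: |R|=0.39764 <1
  x=-2.764: |R|=1.36133 >1
  x=-2.666: |R|=1.24164 >1
  x=-2.594: |R|=1.15871 >1
Stable set (-2.4444, 0).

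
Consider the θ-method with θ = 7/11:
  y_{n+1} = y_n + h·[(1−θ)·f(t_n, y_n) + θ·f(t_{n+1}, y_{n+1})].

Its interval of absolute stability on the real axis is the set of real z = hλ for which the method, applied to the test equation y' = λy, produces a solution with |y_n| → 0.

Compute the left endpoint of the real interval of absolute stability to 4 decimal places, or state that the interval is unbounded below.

unbounded; (−∞, 0).

Set f=λy, z=hλ:
  y_{n+1} = y_n + z·[4/11·y_n + 7/11·y_{n+1}] ⇒ (1 − 7/11z)y_{n+1} = (1 + 4/11z)y_n
  R(z) = (1 + 4/11z)/(1 − 7/11z).

Boundary: |R(x)|=1, x<0.
x=-1.52: |R|=0.2274
x=-2: |R|=0.1200
x=-10: |R|=0.3580
x=-100: |R|=0.5471
θ=7/11≥1/2 ⇒ |1+4/11x|<|1−7/11x| ∀x<0 ⇒ stable on all of ℝ⁻.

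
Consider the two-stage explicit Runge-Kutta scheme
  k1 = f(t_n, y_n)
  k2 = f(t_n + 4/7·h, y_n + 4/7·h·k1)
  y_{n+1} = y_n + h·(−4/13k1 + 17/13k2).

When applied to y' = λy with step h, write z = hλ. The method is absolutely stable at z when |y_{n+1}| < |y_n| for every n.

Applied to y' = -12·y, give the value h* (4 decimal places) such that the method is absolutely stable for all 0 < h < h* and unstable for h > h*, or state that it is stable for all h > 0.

(-1.3382,0); λ=-12 ⇒ h* = (91/68)/12 = 0.1115.

Set f=λy, z=hλ:
  k1=λy_n ⇒ h·k1=z·y_n;  k2=λ(1+4/7z)y_n ⇒ h·k2=z(1+4/7z)y_n
  y_{n+1}/y_n = 1 − 4/13z + 17/13z(1+4/7z) = 1 + z + 68/91z²
  Hence R(z) = 1 + z + 68/91z².

Boundary: |R(x)|=1, x<0.
x=-1.38: |R|=1.0431
R=1: x+68/91x²=0 ⇒ x=−91/68=-1.3382; min R=1−1/(4·68/91)=0.6654>−1
Confirm numerically:
  x=-1.266: |R|=0.93166 <1
  x=-1.175: |R|=0.85668 <1
  x=-0.689: |R|=0.66574 <1
  x=-0.655: |R|=0.66559 <1
  x=-1.519: |R|=1.20518 >1
  x=-1.401: |R|=1.06571 >1
Interval (-1.3382, 0).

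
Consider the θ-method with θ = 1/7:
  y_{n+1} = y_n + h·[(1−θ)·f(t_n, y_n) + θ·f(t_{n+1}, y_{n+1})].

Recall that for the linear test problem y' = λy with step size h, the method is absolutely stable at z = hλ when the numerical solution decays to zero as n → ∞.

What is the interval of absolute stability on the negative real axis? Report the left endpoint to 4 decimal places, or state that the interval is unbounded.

(-2.8000, 0).

On y'=λy, z=hλ:
  y_{n+1} = y_n + z·[6/7·y_n + 1/7·y_{n+1}] ⇒ (1 − 1/7z)y_{n+1} = (1 + 6/7z)y_n
  Hence R(z) = (1 + 6/7z)/(1 − 1/7z).

Boundary: |R(x)|=1, x<0.
x=-1.68: |R|=0.3548
R=−1: 1+6/7x = −1+1/7x ⇒ -5/7x=2 ⇒ x=2/(-5/7)=-2.8000
Confirm numerically:
  x=-2.060: |R|=0.59161 <1
  x=-1.603: |R|=0.30431 <1
  x=-1.583: |R|=0.29104 <1
  x=-1.356: |R|=0.13595 <1
  x=-3.276: |R|=1.23161 >1
  x=-2.961: |R|=1.08082 >1
  x=-2.872: |R|=1.03647 >1
So |R|<1 on (-2.8000, 0).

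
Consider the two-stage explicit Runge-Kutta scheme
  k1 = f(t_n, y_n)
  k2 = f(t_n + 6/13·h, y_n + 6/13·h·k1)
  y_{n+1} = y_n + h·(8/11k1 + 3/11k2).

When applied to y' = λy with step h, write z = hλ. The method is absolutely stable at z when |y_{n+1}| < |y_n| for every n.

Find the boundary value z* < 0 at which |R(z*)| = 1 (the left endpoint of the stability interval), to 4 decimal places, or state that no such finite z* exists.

z* = -7.9444.

On y'=λy, z=hλ:
  k1=λy_n ⇒ h·k1=z·y_n;  k2=λ(1+6/13z)y_n ⇒ h·k2=z(1+6/13z)y_n
  y_{n+1}/y_n = 1 + 8/11z + 3/11z(1+6/13z) = 1 + z + 18/143z²
  so R(z) = 1 + z + 18/143z².

Boundary: |R(x)|=1, x<0.
x=-0.95: |R|=0.1636
R=1: x+18/143x²=0 ⇒ x=−143/18=-7.9444; min R=1−1/(4·18/143)=-0.9861>−1
Confirm numerically:
  x=-6.487: |R|=0.19007 <1
  x=-5.878: |R|=0.52894 <1
  x=-3.917: |R|=0.98573 <1
  x=-8.358: |R|=1.43508 >1
  x=-7.983: |R|=1.03874 >1
  x=-7.973: |R|=1.02866 >1
Stable set (-7.9444, 0).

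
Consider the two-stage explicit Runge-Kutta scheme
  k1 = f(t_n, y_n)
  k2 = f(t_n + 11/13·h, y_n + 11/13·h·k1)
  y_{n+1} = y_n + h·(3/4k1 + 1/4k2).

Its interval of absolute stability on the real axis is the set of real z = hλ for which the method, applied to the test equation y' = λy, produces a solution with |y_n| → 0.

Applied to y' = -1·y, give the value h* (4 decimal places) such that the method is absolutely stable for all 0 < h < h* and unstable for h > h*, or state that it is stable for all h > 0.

Test eqn y'=λy, z=hλ:
  k1=λy_n ⇒ h·k1=z·y_n;  k2=λ(1+11/13z)y_n ⇒ h·k2=z(1+11/13z)y_n
  y_{n+1}/y_n = 1 + 3/4z + 1/4z(1+11/13z) = 1 + z + 11/52z²
  so R(z) = 1 + z + 11/52z².

Need |R(x)|<1, x<0.
x=-1.1: |R|=0.1560
R=1: x+11/52x²=0 ⇒ x=−52/11=-4.7273; min R=1−1/(4·11/52)=-0.1818>−1
Confirm numerically:
  x=-4.318: |R|=0.62616 <1
  x=-3.024: |R|=0.08957 <1
  x=-2.821: |R|=0.13757 <1
  x=-5.277: |R|=1.61365 >1
  x=-4.972: |R|=1.25740 >1
  x=-4.819: |R|=1.09351 >1
Interval (-4.7273, 0).

(-4.7273,0); λ=-1 ⇒ h* = (52/11)/1 = 4.7273.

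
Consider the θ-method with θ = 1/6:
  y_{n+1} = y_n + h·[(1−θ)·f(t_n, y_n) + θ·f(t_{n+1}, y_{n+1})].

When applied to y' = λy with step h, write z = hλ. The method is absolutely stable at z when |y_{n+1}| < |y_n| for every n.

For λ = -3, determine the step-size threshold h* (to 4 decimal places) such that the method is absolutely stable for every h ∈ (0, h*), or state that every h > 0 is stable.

Test eqn y'=λy, z=hλ:
  y_{n+1} = y_n + z·[5/6·y_n + 1/6·y_{n+1}] ⇒ (1 − 1/6z)y_{n+1} = (1 + 5/6z)y_n
  R(z) = (1 + 5/6z)/(1 − 1/6z).

Need |R(x)|<1, x<0.
x=-1.26: |R|=0.0413
R=−1: 1+5/6x = −1+1/6x ⇒ -2/3x=2 ⇒ x=2/(-2/3)=-3.0000
Confirm numerically:
  x=-2.925: |R|=0.96639 <1
  x=-2.482: |R|=0.75572 <1
  x=-1.702: |R|=0.32589 <1
  x=-1.414: |R|=0.14432 <1
  x=-3.482: |R|=1.20333 >1
  x=-3.188: |R|=1.08185 >1
  x=-3.152: |R|=1.06643 >1
Interval (-3.0000, 0).

(-3.0000,0); λ=-3 ⇒ h* = (3)/3 = 1.0000.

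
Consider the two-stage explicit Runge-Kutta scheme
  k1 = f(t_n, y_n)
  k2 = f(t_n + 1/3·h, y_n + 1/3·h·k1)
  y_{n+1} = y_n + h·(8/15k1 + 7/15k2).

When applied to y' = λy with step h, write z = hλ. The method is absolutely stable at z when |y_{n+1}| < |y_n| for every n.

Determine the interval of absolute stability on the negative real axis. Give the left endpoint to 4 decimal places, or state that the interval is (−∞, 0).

(-6.4286, 0).

On y'=λy, z=hλ:
  k1=λy_n ⇒ h·k1=z·y_n;  k2=λ(1+1/3z)y_n ⇒ h·k2=z(1+1/3z)y_n
  y_{n+1}/y_n = 1 + 8/15z + 7/15z(1+1/3z) = 1 + z + 7/45z²
  Hence R(z) = 1 + z + 7/45z².

Solve |R(x)|<1 on ℝ⁻.
x=-1.03: |R|=0.1350
R=1: x+7/45x²=0 ⇒ x=−45/7=-6.4286; min R=1−1/(4·7/45)=-0.6071>−1
Confirm numerically:
  x=-6.130: |R|=0.71530 <1
  x=-6.026: |R|=0.62264 <1
  x=-5.958: |R|=0.56387 <1
  x=-4.094: |R|=0.48676 <1
  x=-7.020: |R|=1.64584 >1
  x=-6.566: |R|=1.14037 >1
  x=-6.535: |R|=1.10819 >1
Stable set (-6.4286, 0).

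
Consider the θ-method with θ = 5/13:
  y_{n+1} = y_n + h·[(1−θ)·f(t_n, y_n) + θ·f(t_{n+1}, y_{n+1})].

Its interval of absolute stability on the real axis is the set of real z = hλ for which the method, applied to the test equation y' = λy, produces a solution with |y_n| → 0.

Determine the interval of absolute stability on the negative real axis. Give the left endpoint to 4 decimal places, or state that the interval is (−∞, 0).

With y'=λy (z=hλ):
  y_{n+1} = y_n + z·[8/13·y_n + 5/13·y_{n+1}] ⇒ (1 − 5/13z)y_{n+1} = (1 + 8/13z)y_n
  Hence R(z) = (1 + 8/13z)/(1 − 5/13z).

Solve |R(x)|<1 on ℝ⁻.
x=-1.44: |R|=0.0733
R=−1: 1+8/13x = −1+5/13x ⇒ -3/13x=2 ⇒ x=2/(-3/13)=-8.6667
Confirm numerically:
  x=-8.501: |R|=0.99105 <1
  x=-7.243: |R|=0.91322 <1
  x=-6.665: |R|=0.87037 <1
  x=-3.867: |R|=0.55469 <1
  x=-9.114: |R|=1.02291 >1
  x=-9.014: |R|=1.01794 >1
  x=-8.733: |R|=1.00351 >1
Interval (-8.6667, 0).

(-8.6667, 0).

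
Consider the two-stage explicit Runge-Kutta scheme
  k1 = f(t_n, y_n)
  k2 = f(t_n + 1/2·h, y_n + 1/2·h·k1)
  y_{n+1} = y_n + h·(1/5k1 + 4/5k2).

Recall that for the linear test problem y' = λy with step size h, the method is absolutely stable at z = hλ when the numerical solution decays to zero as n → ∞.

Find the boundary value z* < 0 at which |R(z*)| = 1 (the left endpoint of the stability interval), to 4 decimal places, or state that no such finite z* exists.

Set f=λy, z=hλ:
  k1=λy_n ⇒ h·k1=z·y_n;  k2=λ(1+1/2z)y_n ⇒ h·k2=z(1+1/2z)y_n
  y_{n+1}/y_n = 1 + 1/5z + 4/5z(1+1/2z) = 1 + z + 2/5z²
  ⇒ R(z) = 1 + z + 2/5z².

Find x<0 with |R(x)|<1.
x=-0.83: |R|=0.4456
R=1: x+2/5x²=0 ⇒ x=−5/2=-2.5000; min R=1−1/(4·2/5)=0.3750>−1
Confirm numerically:
  x=-2.086: |R|=0.65456 <1
  x=-1.889: |R|=0.53833 <1
  x=-1.682: |R|=0.44965 <1
  x=-1.151: |R|=0.37892 <1
  x=-2.970: |R|=1.55836 >1
  x=-2.819: |R|=1.35970 >1
Interval (-2.5000, 0).

z* = -2.5000.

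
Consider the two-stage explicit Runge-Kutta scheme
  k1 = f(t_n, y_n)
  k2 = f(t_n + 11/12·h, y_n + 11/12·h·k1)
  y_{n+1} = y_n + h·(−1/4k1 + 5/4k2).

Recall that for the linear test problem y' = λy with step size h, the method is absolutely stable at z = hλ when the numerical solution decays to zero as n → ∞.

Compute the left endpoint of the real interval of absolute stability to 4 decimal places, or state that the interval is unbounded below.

z* = -0.8727.

On y'=λy, z=hλ:
  k1=λy_n ⇒ h·k1=z·y_n;  k2=λ(1+11/12z)y_n ⇒ h·k2=z(1+11/12z)y_n
  y_{n+1}/y_n = 1 − 1/4z + 5/4z(1+11/12z) = 1 + z + 55/48z²
  ⇒ R(z) = 1 + z + 55/48z².

Find x<0 with |R(x)|<1.
x=-1.51: |R|=2.1026
R=1: x+55/48x²=0 ⇒ x=−48/55=-0.8727; min R=1−1/(4·55/48)=0.7818>−1
Confirm numerically:
  x=-0.759: |R|=0.90109 <1
  x=-0.669: |R|=0.84383 <1
  x=-0.452: |R|=0.78210 <1
  x=-0.385: |R|=0.78484 <1
  x=-0.990: |R|=1.13303 >1
  x=-0.968: |R|=1.10567 >1
Stable set (-0.8727, 0).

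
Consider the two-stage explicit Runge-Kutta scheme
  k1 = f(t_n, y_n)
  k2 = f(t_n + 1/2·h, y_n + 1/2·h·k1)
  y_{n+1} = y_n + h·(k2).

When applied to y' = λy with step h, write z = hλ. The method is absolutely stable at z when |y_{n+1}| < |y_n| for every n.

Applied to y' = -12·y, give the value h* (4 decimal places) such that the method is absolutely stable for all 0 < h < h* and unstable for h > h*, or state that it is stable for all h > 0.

(-2.0000,0); λ=-12 ⇒ h* = (2)/12 = 0.1667.

On y'=λy, z=hλ:
  k1=λy_n ⇒ h·k1=z·y_n;  k2=λ(1+1/2z)y_n ⇒ h·k2=z(1+1/2z)y_n
  y_{n+1}/y_n = 1 + z(1+1/2z) = 1 + z + 1/2z²
  so R(z) = 1 + z + 1/2z².

Need |R(x)|<1, x<0.
x=-1.52: |R|=0.6352
R=1: x+1/2x²=0 ⇒ x=−2=-2.0000; min R=1−1/(4·1/2)=0.5000>−1
Confirm numerically:
  x=-1.739: |R|=0.77306 <1
  x=-1.554: |R|=0.65346 <1
  x=-1.150: |R|=0.51125 <1
  x=-2.547: |R|=1.69660 >1
  x=-2.386: |R|=1.46050 >1
Stable set (-2.0000, 0).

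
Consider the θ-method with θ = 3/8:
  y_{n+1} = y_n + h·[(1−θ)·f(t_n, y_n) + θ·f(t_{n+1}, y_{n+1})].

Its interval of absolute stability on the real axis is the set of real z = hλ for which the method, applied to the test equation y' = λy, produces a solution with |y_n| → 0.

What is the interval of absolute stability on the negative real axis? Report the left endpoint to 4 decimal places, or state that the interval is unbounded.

On y'=λy, z=hλ:
  y_{n+1} = y_n + z·[5/8·y_n + 3/8·y_{n+1}] ⇒ (1 − 3/8z)y_{n+1} = (1 + 5/8z)y_n
  so R(z) = (1 + 5/8z)/(1 − 3/8z).

Boundary: |R(x)|=1, x<0.
x=-0.94: |R|=0.3050
R=−1: 1+5/8x = −1+3/8x ⇒ -1/4x=2 ⇒ x=2/(-1/4)=-8.0000
Confirm numerically:
  x=-7.899: |R|=0.99363 <1
  x=-4.726: |R|=0.70475 <1
  x=-3.414: |R|=0.49720 <1
  x=-8.348: |R|=1.02106 >1
  x=-8.185: |R|=1.01137 >1
So |R|<1 on (-8.0000, 0).

z∈(-8.0000,0).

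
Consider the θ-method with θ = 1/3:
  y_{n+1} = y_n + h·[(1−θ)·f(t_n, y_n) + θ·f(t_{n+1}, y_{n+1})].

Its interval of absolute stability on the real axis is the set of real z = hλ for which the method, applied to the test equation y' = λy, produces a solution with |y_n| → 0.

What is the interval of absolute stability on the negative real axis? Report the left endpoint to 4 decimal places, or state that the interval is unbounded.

Set f=λy, z=hλ:
  y_{n+1} = y_n + z·[2/3·y_n + 1/3·y_{n+1}] ⇒ (1 − 1/3z)y_{n+1} = (1 + 2/3z)y_n
  so R(z) = (1 + 2/3z)/(1 − 1/3z).

Solve |R(x)|<1 on ℝ⁻.
x=-0.39: |R|=0.6549
R=−1: 1+2/3x = −1+1/3x ⇒ -1/3x=2 ⇒ x=2/(-1/3)=-6.0000
Confirm numerically:
  x=-5.850: |R|=0.98305 <1
  x=-5.315: |R|=0.91762 <1
  x=-5.106: |R|=0.88971 <1
  x=-3.106: |R|=0.52604 <1
  x=-6.588: |R|=1.06133 >1
  x=-6.199: |R|=1.02163 >1
Stable set (-6.0000, 0).

(-6.0000, 0).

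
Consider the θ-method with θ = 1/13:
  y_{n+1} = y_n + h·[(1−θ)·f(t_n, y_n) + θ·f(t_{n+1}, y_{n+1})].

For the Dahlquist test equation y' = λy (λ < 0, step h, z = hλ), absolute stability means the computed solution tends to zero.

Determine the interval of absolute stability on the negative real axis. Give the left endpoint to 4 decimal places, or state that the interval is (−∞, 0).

z∈(-2.3636,0).

On y'=λy, z=hλ:
  y_{n+1} = y_n + z·[12/13·y_n + 1/13·y_{n+1}] ⇒ (1 − 1/13z)y_{n+1} = (1 + 12/13z)y_n
  ⇒ R(z) = (1 + 12/13z)/(1 − 1/13z).

Solve |R(x)|<1 on ℝ⁻.
x=-0.95: |R|=0.1147
R=−1: 1+12/13x = −1+1/13x ⇒ -11/13x=2 ⇒ x=2/(-11/13)=-2.3636
Confirm numerically:
  x=-1.951: |R|=0.69641 <1
  x=-1.685: |R|=0.49166 <1
  x=-1.509: |R|=0.35206 <1
  x=-2.662: |R|=1.20955 >1
  x=-2.635: |R|=1.19092 >1
  x=-2.505: |R|=1.10029 >1
Stable set (-2.3636, 0).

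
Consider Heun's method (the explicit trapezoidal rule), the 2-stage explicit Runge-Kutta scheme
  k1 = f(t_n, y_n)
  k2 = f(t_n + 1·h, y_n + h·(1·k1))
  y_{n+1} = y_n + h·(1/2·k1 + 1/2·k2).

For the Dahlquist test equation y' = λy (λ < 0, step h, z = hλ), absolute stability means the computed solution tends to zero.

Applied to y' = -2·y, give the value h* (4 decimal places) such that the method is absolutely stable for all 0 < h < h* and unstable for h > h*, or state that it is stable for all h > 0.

(-2.0000,0); λ=-2 ⇒ h* = 1.0000.

Set f=λy, z=hλ:
  order 2, 2-stage ⇒ R(z)=1+z+z^2/2
  (e.g. R(-1.07)=0.50245, |R|=0.50245)

Boundary: |R(x)|=1, x<0.
x=-1.07: |R|=0.5025
|R(-1.97)|=0.9704 |R(-1.62)|=0.6922 |R(-1.37)|=0.5685
Bisect:
  x_lo=-2.8464 |R|=2.2045  x_hi=-0.2286 |R|=0.7975
  mid=-1.53751 |R|=0.64446 →hi
  mid=-2.19194 |R|=1.21036 →lo
  mid=-1.86472 |R|=0.87387 →hi
  mid=-2.02833 |R|=1.02873 →lo
  mid=-1.94652 |R|=0.94795 →hi
  mid=-1.98743 |R|=0.98751 →hi
  mid=-2.00788 |R|=1.00791 →lo
  mid=-1.99765 |R|=0.99765 →hi
  mid=-2.00276 |R|=1.00277 →lo
  ...
  [-2.00005,-1.99989] ⇒ x*=-2.0000
Stable set (-2.0000, 0).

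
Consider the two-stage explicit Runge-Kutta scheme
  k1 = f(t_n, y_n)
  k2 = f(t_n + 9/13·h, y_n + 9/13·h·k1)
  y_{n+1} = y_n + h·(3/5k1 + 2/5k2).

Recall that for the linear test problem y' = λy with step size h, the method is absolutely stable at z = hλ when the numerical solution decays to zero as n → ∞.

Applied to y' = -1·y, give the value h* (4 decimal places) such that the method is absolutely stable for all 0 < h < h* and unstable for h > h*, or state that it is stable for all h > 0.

With y'=λy (z=hλ):
  k1=λy_n ⇒ h·k1=z·y_n;  k2=λ(1+9/13z)y_n ⇒ h·k2=z(1+9/13z)y_n
  y_{n+1}/y_n = 1 + 3/5z + 2/5z(1+9/13z) = 1 + z + 18/65z²
  Hence R(z) = 1 + z + 18/65z².

Boundary: |R(x)|=1, x<0.
x=-1.47: |R|=0.1284
R=1: x+18/65x²=0 ⇒ x=−65/18=-3.6111; min R=1−1/(4·18/65)=0.0972>−1
Confirm numerically:
  x=-3.173: |R|=0.61504 <1
  x=-3.170: |R|=0.61277 <1
  x=-3.049: |R|=0.52539 <1
  x=-2.142: |R|=0.12857 <1
  x=-4.030: |R|=1.46748 >1
  x=-4.021: |R|=1.45641 >1
  x=-3.944: |R|=1.36358 >1
So |R|<1 on (-3.6111, 0).

(-3.6111,0); λ=-1 ⇒ h* = (65/18)/1 = 3.6111.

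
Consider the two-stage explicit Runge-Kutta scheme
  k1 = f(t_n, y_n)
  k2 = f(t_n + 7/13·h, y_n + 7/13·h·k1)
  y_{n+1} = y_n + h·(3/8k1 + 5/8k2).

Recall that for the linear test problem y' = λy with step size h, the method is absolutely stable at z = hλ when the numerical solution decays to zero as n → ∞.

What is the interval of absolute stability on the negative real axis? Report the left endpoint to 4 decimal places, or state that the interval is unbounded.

Set f=λy, z=hλ:
  k1=λy_n ⇒ h·k1=z·y_n;  k2=λ(1+7/13z)y_n ⇒ h·k2=z(1+7/13z)y_n
  y_{n+1}/y_n = 1 + 3/8z + 5/8z(1+7/13z) = 1 + z + 35/104z²
  Hence R(z) = 1 + z + 35/104z².

Need |R(x)|<1, x<0.
x=-0.83: |R|=0.4018
R=1: x+35/104x²=0 ⇒ x=−104/35=-2.9714; min R=1−1/(4·35/104)=0.2571>−1
Confirm numerically:
  x=-2.923: |R|=0.95236 <1
  x=-2.616: |R|=0.68709 <1
  x=-2.288: |R|=0.47376 <1
  x=-2.090: |R|=0.38003 <1
  x=-3.327: |R|=1.39812 >1
  x=-3.197: |R|=1.24270 >1
  x=-3.072: |R|=1.10398 >1
Interval (-2.9714, 0).

(-2.9714, 0).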